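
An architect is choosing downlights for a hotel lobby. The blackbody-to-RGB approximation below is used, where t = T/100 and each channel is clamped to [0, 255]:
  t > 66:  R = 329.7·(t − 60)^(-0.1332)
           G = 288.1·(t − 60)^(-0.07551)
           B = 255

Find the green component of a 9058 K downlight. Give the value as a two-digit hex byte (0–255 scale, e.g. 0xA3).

t = 9058/100 = 90.58; the t > 66 branch applies.
G = 288.1·(90.58 − 60)^(-0.07551) = 288.1·30.58^(-0.07551) = 288.1·0.77239 = 222.525.
Rounded: 223; in hex, 0xDF.

0xDF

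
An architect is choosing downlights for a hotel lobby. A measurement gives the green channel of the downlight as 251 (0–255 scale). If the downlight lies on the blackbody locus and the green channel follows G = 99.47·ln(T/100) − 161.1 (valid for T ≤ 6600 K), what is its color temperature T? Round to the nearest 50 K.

6300 K

ln t = (251 + 161.1) / 99.47 = 4.1430.
t = e^4.1430 = 62.989.
T = 100·t = 6299 K → 6300 K to the nearest 50 K.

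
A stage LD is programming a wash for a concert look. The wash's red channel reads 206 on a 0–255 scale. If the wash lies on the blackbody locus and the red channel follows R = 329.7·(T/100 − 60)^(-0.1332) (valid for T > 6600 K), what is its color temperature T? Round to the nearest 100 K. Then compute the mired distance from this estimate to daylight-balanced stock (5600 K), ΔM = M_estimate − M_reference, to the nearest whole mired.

(t − 60)^(-0.1332) = 206/329.7 = 0.62481.
t − 60 = 0.62481^(1/-0.1332) = 0.62481^(-7.508) = 34.152, so t = 94.152.
T = 100·t = 9415 K → 9400 K to the nearest 100 K.
M_estimate = 10⁶/9400 = 106.38; M_reference = 10⁶/5600 = 178.57.
ΔM = 106.38 − 178.57 = -72.19 → -72 mireds.

-72 mireds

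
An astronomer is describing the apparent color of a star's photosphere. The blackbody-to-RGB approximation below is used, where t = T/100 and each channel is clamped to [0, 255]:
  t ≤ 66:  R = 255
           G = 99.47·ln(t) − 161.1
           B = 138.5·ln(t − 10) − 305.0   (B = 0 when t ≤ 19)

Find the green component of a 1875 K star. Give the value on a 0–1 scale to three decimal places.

0.512

t = 1875/100 = 18.75; the t ≤ 66 branch applies.
G = 99.47·ln 18.75 − 161.1 = 99.47·2.9312 − 161.1 = 130.466.
On a 0–1 scale: 130.466/255 = 0.5116 → 0.512.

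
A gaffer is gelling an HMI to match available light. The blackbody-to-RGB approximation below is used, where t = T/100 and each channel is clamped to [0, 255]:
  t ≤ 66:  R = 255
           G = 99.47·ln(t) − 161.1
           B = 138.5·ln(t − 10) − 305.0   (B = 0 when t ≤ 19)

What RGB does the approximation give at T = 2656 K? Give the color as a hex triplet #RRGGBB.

t = 2656/100 = 26.56; the t ≤ 66 branch applies.
R = 255 by definition for t ≤ 66.
G = 99.47·ln 26.56 − 161.1 = 99.47·3.2794 − 161.1 = 165.103.
B = 138.5·ln(26.56 − 10) − 305.0 = 138.5·ln 16.56 − 305.0 = 138.5·2.8070 − 305.0 = 83.768.
Rounded: (255, 165, 84).
In hex: #FFA554.

#FFA554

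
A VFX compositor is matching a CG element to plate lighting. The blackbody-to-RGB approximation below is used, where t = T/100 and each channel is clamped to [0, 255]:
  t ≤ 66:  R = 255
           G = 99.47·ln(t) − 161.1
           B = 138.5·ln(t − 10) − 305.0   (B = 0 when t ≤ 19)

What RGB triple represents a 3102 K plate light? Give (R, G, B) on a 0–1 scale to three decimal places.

(1.000, 0.708, 0.458)

t = 3102/100 = 31.02; the t ≤ 66 branch applies.
R = 255 by definition for t ≤ 66.
G = 99.47·ln 31.02 − 161.1 = 99.47·3.4346 − 161.1 = 180.543.
B = 138.5·ln(31.02 − 10) − 305.0 = 138.5·ln 21.02 − 305.0 = 138.5·3.0455 − 305.0 = 116.798.
Dividing each by 255: (1.0000, 0.7080, 0.4580) → (1.000, 0.708, 0.458).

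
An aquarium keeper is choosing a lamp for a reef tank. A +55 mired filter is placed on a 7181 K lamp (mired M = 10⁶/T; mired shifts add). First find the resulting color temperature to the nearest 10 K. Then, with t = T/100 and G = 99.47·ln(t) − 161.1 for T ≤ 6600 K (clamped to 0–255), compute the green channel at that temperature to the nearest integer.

231

M_in = 10⁶/7181 = 139.26; M_out = 139.26 + (+55) = 194.26.
T_out = 10⁶/194.26 = 5147.8 K → 5150 K; t = 51.5.
G = 99.47·ln 51.5 − 161.1 = 99.47·3.9416 − 161.1 = 230.969.
Rounded: 231.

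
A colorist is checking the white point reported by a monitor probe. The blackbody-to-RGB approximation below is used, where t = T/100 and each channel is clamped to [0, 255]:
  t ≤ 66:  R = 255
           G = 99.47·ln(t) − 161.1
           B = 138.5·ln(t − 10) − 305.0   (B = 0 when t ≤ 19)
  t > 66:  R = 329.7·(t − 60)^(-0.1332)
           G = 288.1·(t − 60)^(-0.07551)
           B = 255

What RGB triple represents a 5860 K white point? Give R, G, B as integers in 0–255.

R=255, G=244, B=233

t = 5860/100 = 58.6; the t ≤ 66 branch applies.
R = 255 by definition for t ≤ 66.
G = 99.47·ln 58.6 − 161.1 = 99.47·4.0707 − 161.1 = 243.816.
B = 138.5·ln(58.6 − 10) − 305.0 = 138.5·ln 48.6 − 305.0 = 138.5·3.8836 − 305.0 = 232.882.
Rounded: (255, 244, 233).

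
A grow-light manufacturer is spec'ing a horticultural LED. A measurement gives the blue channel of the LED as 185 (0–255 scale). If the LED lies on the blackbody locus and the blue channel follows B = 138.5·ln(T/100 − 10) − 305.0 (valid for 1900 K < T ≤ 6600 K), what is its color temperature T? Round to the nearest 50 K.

ln(t − 10) = (185 + 305.0) / 138.5 = 3.5379.
t − 10 = e^3.5379 = 34.395, so t = 44.395.
T = 100·t = 4439 K → 4450 K to the nearest 50 K.

4450 K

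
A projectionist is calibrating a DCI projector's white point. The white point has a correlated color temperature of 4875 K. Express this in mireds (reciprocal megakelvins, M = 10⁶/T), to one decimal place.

205.1 mireds

M = 10⁶ / 4875 = 205.128 → 205.1 mireds.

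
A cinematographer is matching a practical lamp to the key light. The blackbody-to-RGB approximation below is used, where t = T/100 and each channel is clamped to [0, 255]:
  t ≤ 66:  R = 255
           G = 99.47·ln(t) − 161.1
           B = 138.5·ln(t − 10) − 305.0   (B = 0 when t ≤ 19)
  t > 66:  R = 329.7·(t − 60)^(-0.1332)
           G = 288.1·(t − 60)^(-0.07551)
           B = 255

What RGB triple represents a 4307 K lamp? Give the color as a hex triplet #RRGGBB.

#FFD5B4

t = 4307/100 = 43.07; the t ≤ 66 branch applies.
R = 255 by definition for t ≤ 66.
G = 99.47·ln 43.07 − 161.1 = 99.47·3.7628 − 161.1 = 213.188.
B = 138.5·ln(43.07 − 10) − 305.0 = 138.5·ln 33.07 − 305.0 = 138.5·3.4986 − 305.0 = 179.560.
Rounded: (255, 213, 180).
In hex: #FFD5B4.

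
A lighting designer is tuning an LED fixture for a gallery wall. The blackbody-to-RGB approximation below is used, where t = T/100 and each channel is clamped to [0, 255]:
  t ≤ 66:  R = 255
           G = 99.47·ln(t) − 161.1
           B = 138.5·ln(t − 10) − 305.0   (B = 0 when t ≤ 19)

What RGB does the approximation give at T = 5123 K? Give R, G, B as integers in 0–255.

R=255, G=230, B=210

t = 5123/100 = 51.23; the t ≤ 66 branch applies.
R = 255 by definition for t ≤ 66.
G = 99.47·ln 51.23 − 161.1 = 99.47·3.9363 − 161.1 = 230.446.
B = 138.5·ln(51.23 − 10) − 305.0 = 138.5·ln 41.23 − 305.0 = 138.5·3.7192 − 305.0 = 210.105.
Rounded: (255, 230, 210).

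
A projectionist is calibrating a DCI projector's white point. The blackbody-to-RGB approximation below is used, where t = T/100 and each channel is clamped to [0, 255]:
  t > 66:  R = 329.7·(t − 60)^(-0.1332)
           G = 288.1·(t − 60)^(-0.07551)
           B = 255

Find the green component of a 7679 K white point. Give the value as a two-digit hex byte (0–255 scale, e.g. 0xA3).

t = 7679/100 = 76.79; the t > 66 branch applies.
G = 288.1·(76.79 − 60)^(-0.07551) = 288.1·16.79^(-0.07551) = 288.1·0.80816 = 232.830.
Rounded: 233; in hex, 0xE9.

0xE9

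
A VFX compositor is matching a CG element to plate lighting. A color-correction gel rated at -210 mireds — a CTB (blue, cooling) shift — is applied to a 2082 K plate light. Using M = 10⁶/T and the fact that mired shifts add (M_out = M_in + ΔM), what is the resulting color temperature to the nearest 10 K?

M_in = 10⁶/2082 = 480.31 mireds.
M_out = 480.31 + (-210) = 270.31 mireds.
T_out = 10⁶/270.31 = 3699.5 K → 3700 K.

3700 K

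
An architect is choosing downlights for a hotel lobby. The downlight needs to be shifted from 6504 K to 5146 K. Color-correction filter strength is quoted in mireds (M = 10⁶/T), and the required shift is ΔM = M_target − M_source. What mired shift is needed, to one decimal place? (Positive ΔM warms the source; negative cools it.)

+40.6 mireds

M_source = 10⁶/6504 = 153.752; M_target = 10⁶/5146 = 194.326.
ΔM = 194.326 − 153.752 = 40.574 → +40.6 mireds, a warming shift.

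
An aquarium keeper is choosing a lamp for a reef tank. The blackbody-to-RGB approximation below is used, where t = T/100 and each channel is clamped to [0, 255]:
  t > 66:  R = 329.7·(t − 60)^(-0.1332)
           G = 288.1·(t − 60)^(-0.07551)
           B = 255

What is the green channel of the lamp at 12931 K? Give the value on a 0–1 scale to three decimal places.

0.820

t = 12931/100 = 129.31; the t > 66 branch applies.
G = 288.1·(129.31 − 60)^(-0.07551) = 288.1·69.31^(-0.07551) = 288.1·0.72611 = 209.192.
On a 0–1 scale: 209.192/255 = 0.8204 → 0.820.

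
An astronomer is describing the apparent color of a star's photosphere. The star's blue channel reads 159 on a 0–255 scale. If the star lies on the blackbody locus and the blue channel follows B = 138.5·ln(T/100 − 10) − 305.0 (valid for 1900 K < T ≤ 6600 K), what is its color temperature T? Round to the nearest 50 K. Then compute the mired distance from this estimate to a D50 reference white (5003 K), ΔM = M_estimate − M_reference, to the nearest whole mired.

ln(t − 10) = (159 + 305.0) / 138.5 = 3.3502.
t − 10 = e^3.3502 = 28.508, so t = 38.508.
T = 100·t = 3851 K → 3850 K to the nearest 50 K.
M_estimate = 10⁶/3850 = 259.74; M_reference = 10⁶/5003 = 199.88.
ΔM = 259.74 − 199.88 = 59.86 → +60 mireds.

+60 mireds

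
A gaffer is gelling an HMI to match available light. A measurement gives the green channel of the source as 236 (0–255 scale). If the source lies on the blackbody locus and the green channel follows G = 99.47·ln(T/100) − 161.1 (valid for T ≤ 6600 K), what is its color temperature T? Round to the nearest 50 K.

ln t = (236 + 161.1) / 99.47 = 3.9922.
t = e^3.9922 = 54.172.
T = 100·t = 5417 K → 5400 K to the nearest 50 K.

5400 K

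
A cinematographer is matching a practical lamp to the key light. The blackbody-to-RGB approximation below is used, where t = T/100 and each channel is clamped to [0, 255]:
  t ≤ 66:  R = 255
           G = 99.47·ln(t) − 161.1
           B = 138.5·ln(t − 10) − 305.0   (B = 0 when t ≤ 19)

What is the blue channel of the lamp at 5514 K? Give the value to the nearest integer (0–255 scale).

t = 5514/100 = 55.14; the t ≤ 66 branch applies.
B = 138.5·ln(55.14 − 10) − 305.0 = 138.5·ln 45.14 − 305.0 = 138.5·3.8098 − 305.0 = 222.653.
Rounded: 223.

223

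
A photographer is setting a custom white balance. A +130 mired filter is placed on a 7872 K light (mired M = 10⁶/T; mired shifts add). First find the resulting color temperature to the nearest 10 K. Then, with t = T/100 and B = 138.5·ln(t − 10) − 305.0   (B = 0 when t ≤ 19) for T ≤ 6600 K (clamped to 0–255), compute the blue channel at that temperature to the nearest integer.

M_in = 10⁶/7872 = 127.03; M_out = 127.03 + (+130) = 257.03.
T_out = 10⁶/257.03 = 3890.6 K → 3890 K; t = 38.9.
B = 138.5·ln(38.9 − 10) − 305.0 = 138.5·ln 28.9 − 305.0 = 138.5·3.3638 − 305.0 = 160.892.
Rounded: 161.

161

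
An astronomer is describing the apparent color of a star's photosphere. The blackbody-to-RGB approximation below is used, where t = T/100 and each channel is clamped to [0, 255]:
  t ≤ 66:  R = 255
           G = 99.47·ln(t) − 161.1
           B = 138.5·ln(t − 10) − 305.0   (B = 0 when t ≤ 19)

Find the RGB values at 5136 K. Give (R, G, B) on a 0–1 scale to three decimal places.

t = 5136/100 = 51.36; the t ≤ 66 branch applies.
R = 255 by definition for t ≤ 66.
G = 99.47·ln 51.36 − 161.1 = 99.47·3.9389 − 161.1 = 230.698.
B = 138.5·ln(51.36 − 10) − 305.0 = 138.5·ln 41.36 − 305.0 = 138.5·3.7223 − 305.0 = 210.541.
Dividing each by 255: (1.0000, 0.9047, 0.8256) → (1.000, 0.905, 0.826).

(1.000, 0.905, 0.826)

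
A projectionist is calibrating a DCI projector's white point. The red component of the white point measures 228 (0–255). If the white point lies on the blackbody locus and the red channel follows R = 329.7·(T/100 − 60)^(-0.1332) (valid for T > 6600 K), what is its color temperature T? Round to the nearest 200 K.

7600 K

(t − 60)^(-0.1332) = 228/329.7 = 0.69154.
t − 60 = 0.69154^(1/-0.1332) = 0.69154^(-7.508) = 15.943, so t = 75.943.
T = 100·t = 7594 K → 7600 K to the nearest 200 K.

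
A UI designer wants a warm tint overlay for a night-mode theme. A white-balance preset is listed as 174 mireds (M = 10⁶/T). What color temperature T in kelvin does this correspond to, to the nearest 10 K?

5750 K

T = 10⁶ / 174 = 5747.13 K → 5750 K.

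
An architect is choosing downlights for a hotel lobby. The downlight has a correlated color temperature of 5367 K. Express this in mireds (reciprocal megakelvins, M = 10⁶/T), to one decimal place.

186.3 mireds

M = 10⁶ / 5367 = 186.324 → 186.3 mireds.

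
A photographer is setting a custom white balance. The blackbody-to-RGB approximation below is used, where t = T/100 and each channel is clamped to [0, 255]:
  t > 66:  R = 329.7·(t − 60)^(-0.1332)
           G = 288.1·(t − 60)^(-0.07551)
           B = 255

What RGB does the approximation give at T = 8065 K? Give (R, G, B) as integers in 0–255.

t = 8065/100 = 80.65; the t > 66 branch applies.
R = 329.7·(80.65 − 60)^(-0.1332) = 329.7·20.65^(-0.1332) = 329.7·0.66812 = 220.278.
G = 288.1·(80.65 − 60)^(-0.07551) = 288.1·20.65^(-0.07551) = 288.1·0.79563 = 229.221.
B = 255 by definition for t > 66.
Rounded: (220, 229, 255).

(220, 229, 255)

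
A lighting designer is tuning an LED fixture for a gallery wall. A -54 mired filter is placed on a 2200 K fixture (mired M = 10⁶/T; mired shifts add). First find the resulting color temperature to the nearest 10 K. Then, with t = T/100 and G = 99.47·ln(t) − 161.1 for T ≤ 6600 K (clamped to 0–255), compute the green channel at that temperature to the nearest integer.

159

M_in = 10⁶/2200 = 454.55; M_out = 454.55 + (-54) = 400.55.
T_out = 10⁶/400.55 = 2496.6 K → 2500 K; t = 25.
G = 99.47·ln 25 − 161.1 = 99.47·3.2189 − 161.1 = 159.082.
Rounded: 159.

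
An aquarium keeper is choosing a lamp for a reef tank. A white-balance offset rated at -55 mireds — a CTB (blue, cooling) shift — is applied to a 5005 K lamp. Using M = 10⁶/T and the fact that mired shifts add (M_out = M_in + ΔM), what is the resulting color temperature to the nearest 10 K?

M_in = 10⁶/5005 = 199.80 mireds.
M_out = 199.80 + (-55) = 144.80 mireds.
T_out = 10⁶/144.80 = 6906.1 K → 6910 K.

6910 K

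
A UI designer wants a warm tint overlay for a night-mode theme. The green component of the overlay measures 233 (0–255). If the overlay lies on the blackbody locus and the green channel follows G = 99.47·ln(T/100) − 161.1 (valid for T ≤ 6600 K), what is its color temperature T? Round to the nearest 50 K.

ln t = (233 + 161.1) / 99.47 = 3.9620.
t = e^3.9620 = 52.562.
T = 100·t = 5256 K → 5250 K to the nearest 50 K.

5250 K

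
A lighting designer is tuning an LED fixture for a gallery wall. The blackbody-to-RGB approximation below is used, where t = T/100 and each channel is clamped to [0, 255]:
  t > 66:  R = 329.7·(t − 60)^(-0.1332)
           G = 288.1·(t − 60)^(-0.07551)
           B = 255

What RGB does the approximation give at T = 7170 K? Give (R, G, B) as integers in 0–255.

t = 7170/100 = 71.7; the t > 66 branch applies.
R = 329.7·(71.7 − 60)^(-0.1332) = 329.7·11.7^(-0.1332) = 329.7·0.72064 = 237.595.
G = 288.1·(71.7 − 60)^(-0.07551) = 288.1·11.7^(-0.07551) = 288.1·0.83050 = 239.268.
B = 255 by definition for t > 66.
Rounded: (238, 239, 255).

(238, 239, 255)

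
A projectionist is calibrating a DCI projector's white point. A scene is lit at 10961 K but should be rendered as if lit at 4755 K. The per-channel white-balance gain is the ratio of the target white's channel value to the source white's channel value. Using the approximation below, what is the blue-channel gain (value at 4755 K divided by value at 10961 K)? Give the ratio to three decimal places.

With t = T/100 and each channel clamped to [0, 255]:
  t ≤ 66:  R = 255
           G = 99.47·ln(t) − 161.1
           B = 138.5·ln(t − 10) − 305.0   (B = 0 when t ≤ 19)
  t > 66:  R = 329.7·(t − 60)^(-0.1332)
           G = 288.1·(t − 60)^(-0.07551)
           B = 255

At 10961 K (t = 109.61):
  B = 255 by definition for t > 66.
At 4755 K (t = 47.55):
  B = 138.5·ln(47.55 − 10) − 305.0 = 138.5·ln 37.55 − 305.0 = 138.5·3.6257 − 305.0 = 197.156.
Gain = 197.156 / 255.000 = 0.7732 → 0.773.

0.773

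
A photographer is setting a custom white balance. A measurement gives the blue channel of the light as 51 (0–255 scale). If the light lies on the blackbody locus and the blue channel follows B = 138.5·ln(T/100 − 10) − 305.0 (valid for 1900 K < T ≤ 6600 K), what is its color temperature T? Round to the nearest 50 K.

ln(t − 10) = (51 + 305.0) / 138.5 = 2.5704.
t − 10 = e^2.5704 = 13.071, so t = 23.071.
T = 100·t = 2307 K → 2300 K to the nearest 50 K.

2300 K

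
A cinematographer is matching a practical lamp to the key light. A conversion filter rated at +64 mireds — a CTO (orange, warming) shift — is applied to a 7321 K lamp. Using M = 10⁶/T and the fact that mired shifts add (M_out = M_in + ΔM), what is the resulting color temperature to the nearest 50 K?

M_in = 10⁶/7321 = 136.59 mireds.
M_out = 136.59 + (+64) = 200.59 mireds.
T_out = 10⁶/200.59 = 4985.2 K → 5000 K.

5000 K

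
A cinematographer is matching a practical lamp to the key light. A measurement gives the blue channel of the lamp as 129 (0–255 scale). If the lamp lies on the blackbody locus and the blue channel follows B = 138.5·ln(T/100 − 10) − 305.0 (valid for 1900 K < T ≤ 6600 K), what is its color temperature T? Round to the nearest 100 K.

3300 K

ln(t − 10) = (129 + 305.0) / 138.5 = 3.1336.
t − 10 = e^3.1336 = 22.956, so t = 32.956.
T = 100·t = 3296 K → 3300 K to the nearest 100 K.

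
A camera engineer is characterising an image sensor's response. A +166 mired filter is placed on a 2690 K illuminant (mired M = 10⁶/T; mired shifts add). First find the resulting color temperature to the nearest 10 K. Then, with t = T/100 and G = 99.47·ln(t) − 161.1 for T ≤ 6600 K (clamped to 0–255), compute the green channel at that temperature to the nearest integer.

M_in = 10⁶/2690 = 371.75; M_out = 371.75 + (+166) = 537.75.
T_out = 10⁶/537.75 = 1859.6 K → 1860 K; t = 18.6.
G = 99.47·ln 18.6 − 161.1 = 99.47·2.9232 − 161.1 = 129.667.
Rounded: 130.

130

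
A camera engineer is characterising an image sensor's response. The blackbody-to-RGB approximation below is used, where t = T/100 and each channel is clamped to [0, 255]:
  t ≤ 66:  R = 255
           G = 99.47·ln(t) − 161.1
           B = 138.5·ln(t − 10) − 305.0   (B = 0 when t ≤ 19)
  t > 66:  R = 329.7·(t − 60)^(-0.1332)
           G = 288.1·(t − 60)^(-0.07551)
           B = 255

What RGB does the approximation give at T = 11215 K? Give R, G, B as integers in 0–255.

t = 11215/100 = 112.15; the t > 66 branch applies.
R = 329.7·(112.15 − 60)^(-0.1332) = 329.7·52.15^(-0.1332) = 329.7·0.59056 = 194.707.
G = 288.1·(112.15 − 60)^(-0.07551) = 288.1·52.15^(-0.07551) = 288.1·0.74187 = 213.734.
B = 255 by definition for t > 66.
Rounded: (195, 214, 255).

R=195, G=214, B=255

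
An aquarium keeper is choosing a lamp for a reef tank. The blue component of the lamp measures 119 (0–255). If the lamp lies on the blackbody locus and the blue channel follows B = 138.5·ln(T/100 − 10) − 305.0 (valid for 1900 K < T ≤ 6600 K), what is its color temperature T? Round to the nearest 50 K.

ln(t − 10) = (119 + 305.0) / 138.5 = 3.0614.
t − 10 = e^3.0614 = 21.357, so t = 31.357.
T = 100·t = 3136 K → 3150 K to the nearest 50 K.

3150 K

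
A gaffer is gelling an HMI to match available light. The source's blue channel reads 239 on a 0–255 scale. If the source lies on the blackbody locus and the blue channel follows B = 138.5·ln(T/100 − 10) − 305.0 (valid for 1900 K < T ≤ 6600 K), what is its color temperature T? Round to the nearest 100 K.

6100 K

ln(t − 10) = (239 + 305.0) / 138.5 = 3.9278.
t − 10 = e^3.9278 = 50.795, so t = 60.795.
T = 100·t = 6079 K → 6100 K to the nearest 100 K.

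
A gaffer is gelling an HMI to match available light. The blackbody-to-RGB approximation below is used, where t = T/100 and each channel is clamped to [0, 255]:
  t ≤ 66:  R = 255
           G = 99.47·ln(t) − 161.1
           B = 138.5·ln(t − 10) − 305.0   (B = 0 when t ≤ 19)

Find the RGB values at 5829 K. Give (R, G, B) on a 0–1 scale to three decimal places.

t = 5829/100 = 58.29; the t ≤ 66 branch applies.
R = 255 by definition for t ≤ 66.
G = 99.47·ln 58.29 − 161.1 = 99.47·4.0654 − 161.1 = 243.288.
B = 138.5·ln(58.29 − 10) − 305.0 = 138.5·ln 48.29 − 305.0 = 138.5·3.8772 − 305.0 = 231.996.
Dividing each by 255: (1.0000, 0.9541, 0.9098) → (1.000, 0.954, 0.910).

(1.000, 0.954, 0.910)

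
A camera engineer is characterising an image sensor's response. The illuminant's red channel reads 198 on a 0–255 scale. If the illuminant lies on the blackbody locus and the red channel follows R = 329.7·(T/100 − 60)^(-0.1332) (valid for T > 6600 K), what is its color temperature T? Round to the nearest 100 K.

(t − 60)^(-0.1332) = 198/329.7 = 0.60055.
t − 60 = 0.60055^(1/-0.1332) = 0.60055^(-7.508) = 45.980, so t = 105.980.
T = 100·t = 10598 K → 10600 K to the nearest 100 K.

10600 K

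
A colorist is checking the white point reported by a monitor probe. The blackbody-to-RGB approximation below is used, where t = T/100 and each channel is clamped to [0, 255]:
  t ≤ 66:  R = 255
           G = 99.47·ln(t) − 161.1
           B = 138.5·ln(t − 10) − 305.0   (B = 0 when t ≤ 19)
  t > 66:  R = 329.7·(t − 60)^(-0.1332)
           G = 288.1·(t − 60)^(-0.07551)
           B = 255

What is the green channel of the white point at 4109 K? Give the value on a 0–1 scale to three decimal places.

t = 4109/100 = 41.09; the t ≤ 66 branch applies.
G = 99.47·ln 41.09 − 161.1 = 99.47·3.7158 − 161.1 = 208.507.
On a 0–1 scale: 208.507/255 = 0.8177 → 0.818.

0.818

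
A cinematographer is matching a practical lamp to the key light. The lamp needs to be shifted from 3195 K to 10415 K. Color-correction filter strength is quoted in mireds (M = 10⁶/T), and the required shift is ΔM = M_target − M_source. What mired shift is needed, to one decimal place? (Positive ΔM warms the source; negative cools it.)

-217.0 mireds

M_source = 10⁶/3195 = 312.989; M_target = 10⁶/10415 = 96.015.
ΔM = 96.015 − 312.989 = -216.974 → -217.0 mireds, a cooling shift.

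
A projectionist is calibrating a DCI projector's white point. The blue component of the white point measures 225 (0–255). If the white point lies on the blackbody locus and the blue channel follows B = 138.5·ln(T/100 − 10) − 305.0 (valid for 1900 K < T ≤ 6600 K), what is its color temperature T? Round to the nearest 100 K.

ln(t − 10) = (225 + 305.0) / 138.5 = 3.8267.
t − 10 = e^3.8267 = 45.911, so t = 55.911.
T = 100·t = 5591 K → 5600 K to the nearest 100 K.

5600 K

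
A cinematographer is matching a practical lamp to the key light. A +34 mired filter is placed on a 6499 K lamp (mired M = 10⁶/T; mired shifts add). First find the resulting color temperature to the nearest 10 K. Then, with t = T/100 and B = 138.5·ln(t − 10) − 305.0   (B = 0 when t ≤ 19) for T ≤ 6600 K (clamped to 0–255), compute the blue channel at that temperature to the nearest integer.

217

M_in = 10⁶/6499 = 153.87; M_out = 153.87 + (+34) = 187.87.
T_out = 10⁶/187.87 = 5322.8 K → 5320 K; t = 53.2.
B = 138.5·ln(53.2 − 10) − 305.0 = 138.5·ln 43.2 − 305.0 = 138.5·3.7658 − 305.0 = 216.569.
Rounded: 217.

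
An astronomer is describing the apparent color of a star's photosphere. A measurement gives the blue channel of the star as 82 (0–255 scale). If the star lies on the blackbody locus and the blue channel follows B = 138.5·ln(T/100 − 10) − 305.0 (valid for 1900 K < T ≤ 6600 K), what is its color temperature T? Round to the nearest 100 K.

2600 K

ln(t − 10) = (82 + 305.0) / 138.5 = 2.7942.
t − 10 = e^2.7942 = 16.350, so t = 26.350.
T = 100·t = 2635 K → 2600 K to the nearest 100 K.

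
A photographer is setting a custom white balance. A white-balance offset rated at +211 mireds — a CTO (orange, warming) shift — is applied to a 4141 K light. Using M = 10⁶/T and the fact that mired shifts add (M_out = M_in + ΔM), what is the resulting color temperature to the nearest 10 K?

2210 K

M_in = 10⁶/4141 = 241.49 mireds.
M_out = 241.49 + (+211) = 452.49 mireds.
T_out = 10⁶/452.49 = 2210.0 K → 2210 K.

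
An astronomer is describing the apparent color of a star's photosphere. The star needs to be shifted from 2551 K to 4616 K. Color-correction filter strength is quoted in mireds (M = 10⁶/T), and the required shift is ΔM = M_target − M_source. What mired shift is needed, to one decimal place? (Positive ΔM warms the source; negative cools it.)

-175.4 mireds

M_source = 10⁶/2551 = 392.003; M_target = 10⁶/4616 = 216.638.
ΔM = 216.638 − 392.003 = -175.365 → -175.4 mireds, a cooling shift.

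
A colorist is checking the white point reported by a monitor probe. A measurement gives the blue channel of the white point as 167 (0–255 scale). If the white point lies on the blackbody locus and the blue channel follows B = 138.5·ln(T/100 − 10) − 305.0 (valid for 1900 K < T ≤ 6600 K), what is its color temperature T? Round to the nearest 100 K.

4000 K

ln(t − 10) = (167 + 305.0) / 138.5 = 3.4079.
t − 10 = e^3.4079 = 30.203, so t = 40.203.
T = 100·t = 4020 K → 4000 K to the nearest 100 K.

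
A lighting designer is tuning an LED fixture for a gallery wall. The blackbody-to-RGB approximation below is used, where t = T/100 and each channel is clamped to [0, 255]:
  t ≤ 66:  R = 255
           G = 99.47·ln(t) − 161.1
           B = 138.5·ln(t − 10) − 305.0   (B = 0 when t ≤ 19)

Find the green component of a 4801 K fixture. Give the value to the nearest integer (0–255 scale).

224

t = 4801/100 = 48.01; the t ≤ 66 branch applies.
G = 99.47·ln 48.01 − 161.1 = 99.47·3.8714 − 161.1 = 223.989.
Rounded: 224.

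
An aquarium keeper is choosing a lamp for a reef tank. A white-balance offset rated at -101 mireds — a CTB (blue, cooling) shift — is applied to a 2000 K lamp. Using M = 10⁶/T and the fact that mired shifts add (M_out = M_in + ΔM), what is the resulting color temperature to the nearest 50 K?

M_in = 10⁶/2000 = 500.00 mireds.
M_out = 500.00 + (-101) = 399.00 mireds.
T_out = 10⁶/399.00 = 2506.3 K → 2500 K.

2500 K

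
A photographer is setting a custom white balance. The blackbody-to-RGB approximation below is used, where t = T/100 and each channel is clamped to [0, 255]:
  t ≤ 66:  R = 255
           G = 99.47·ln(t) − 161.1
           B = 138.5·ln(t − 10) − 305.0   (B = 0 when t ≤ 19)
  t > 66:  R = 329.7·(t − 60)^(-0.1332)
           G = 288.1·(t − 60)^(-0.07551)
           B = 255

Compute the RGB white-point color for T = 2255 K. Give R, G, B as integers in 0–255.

R=255, G=149, B=45

t = 2255/100 = 22.55; the t ≤ 66 branch applies.
R = 255 by definition for t ≤ 66.
G = 99.47·ln 22.55 − 161.1 = 99.47·3.1157 − 161.1 = 148.822.
B = 138.5·ln(22.55 − 10) − 305.0 = 138.5·ln 12.55 − 305.0 = 138.5·2.5297 − 305.0 = 45.366.
Rounded: (255, 149, 45).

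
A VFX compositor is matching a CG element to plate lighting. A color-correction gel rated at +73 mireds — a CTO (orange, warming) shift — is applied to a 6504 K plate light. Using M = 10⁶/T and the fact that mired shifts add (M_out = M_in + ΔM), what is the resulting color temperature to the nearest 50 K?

M_in = 10⁶/6504 = 153.75 mireds.
M_out = 153.75 + (+73) = 226.75 mireds.
T_out = 10⁶/226.75 = 4410.1 K → 4400 K.

4400 K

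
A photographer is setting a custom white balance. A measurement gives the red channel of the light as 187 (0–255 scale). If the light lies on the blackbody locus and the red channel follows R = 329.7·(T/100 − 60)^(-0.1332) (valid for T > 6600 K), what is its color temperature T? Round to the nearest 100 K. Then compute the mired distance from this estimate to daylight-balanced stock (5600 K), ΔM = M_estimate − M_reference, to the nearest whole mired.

-102 mireds

(t − 60)^(-0.1332) = 187/329.7 = 0.56718.
t − 60 = 0.56718^(1/-0.1332) = 0.56718^(-7.508) = 70.620, so t = 130.620.
T = 100·t = 13062 K → 13100 K to the nearest 100 K.
M_estimate = 10⁶/13100 = 76.34; M_reference = 10⁶/5600 = 178.57.
ΔM = 76.34 − 178.57 = -102.24 → -102 mireds.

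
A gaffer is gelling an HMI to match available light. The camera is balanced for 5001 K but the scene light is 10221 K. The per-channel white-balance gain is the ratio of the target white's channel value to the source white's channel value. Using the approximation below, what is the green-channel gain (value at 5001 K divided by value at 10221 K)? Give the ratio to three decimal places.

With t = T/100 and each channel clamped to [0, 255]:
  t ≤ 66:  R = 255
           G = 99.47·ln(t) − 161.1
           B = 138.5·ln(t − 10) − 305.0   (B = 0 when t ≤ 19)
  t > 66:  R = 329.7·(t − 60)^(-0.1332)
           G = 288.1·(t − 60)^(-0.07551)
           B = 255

1.050

At 10221 K (t = 102.21):
  G = 288.1·(102.21 − 60)^(-0.07551) = 288.1·42.21^(-0.07551) = 288.1·0.75382 = 217.174.
At 5001 K (t = 50.01):
  G = 99.47·ln 50.01 − 161.1 = 99.47·3.9122 − 161.1 = 228.049.
Gain = 228.049 / 217.174 = 1.0501 → 1.050.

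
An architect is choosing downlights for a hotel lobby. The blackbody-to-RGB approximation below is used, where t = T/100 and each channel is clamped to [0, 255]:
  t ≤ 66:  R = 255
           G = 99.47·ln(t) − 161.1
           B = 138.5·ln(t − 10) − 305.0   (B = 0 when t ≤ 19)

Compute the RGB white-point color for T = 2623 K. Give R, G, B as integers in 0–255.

R=255, G=164, B=81

t = 2623/100 = 26.23; the t ≤ 66 branch applies.
R = 255 by definition for t ≤ 66.
G = 99.47·ln 26.23 − 161.1 = 99.47·3.2669 − 161.1 = 163.859.
B = 138.5·ln(26.23 − 10) − 305.0 = 138.5·ln 16.23 − 305.0 = 138.5·2.7869 − 305.0 = 80.980.
Rounded: (255, 164, 81).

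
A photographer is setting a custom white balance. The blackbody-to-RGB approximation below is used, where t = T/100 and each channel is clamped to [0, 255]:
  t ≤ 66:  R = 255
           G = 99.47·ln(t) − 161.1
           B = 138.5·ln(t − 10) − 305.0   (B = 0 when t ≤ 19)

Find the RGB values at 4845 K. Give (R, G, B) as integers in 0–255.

t = 4845/100 = 48.45; the t ≤ 66 branch applies.
R = 255 by definition for t ≤ 66.
G = 99.47·ln 48.45 − 161.1 = 99.47·3.8805 − 161.1 = 224.897.
B = 138.5·ln(48.45 − 10) − 305.0 = 138.5·ln 38.45 − 305.0 = 138.5·3.6494 − 305.0 = 200.436.
Rounded: (255, 225, 200).

(255, 225, 200)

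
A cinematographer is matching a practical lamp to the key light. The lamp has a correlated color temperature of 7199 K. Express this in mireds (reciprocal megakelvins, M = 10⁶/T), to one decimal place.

M = 10⁶ / 7199 = 138.908 → 138.9 mireds.

138.9 mireds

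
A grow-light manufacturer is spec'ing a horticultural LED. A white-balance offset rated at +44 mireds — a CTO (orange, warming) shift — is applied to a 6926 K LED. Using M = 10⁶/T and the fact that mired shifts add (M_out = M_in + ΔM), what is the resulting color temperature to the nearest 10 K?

M_in = 10⁶/6926 = 144.38 mireds.
M_out = 144.38 + (+44) = 188.38 mireds.
T_out = 10⁶/188.38 = 5308.3 K → 5310 K.

5310 K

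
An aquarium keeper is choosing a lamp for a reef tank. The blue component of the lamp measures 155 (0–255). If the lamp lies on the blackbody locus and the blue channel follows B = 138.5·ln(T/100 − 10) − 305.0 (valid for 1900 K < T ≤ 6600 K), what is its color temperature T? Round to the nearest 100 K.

ln(t − 10) = (155 + 305.0) / 138.5 = 3.3213.
t − 10 = e^3.3213 = 27.696, so t = 37.696.
T = 100·t = 3770 K → 3800 K to the nearest 100 K.

3800 K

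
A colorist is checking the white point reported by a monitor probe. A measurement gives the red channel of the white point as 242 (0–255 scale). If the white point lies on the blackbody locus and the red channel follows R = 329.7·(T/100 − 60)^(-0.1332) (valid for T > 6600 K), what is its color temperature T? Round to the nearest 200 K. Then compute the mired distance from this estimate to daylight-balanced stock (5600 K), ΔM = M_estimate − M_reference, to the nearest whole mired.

-36 mireds

(t − 60)^(-0.1332) = 242/329.7 = 0.73400.
t − 60 = 0.73400^(1/-0.1332) = 0.73400^(-7.508) = 10.193, so t = 70.193.
T = 100·t = 7019 K → 7000 K to the nearest 200 K.
M_estimate = 10⁶/7000 = 142.86; M_reference = 10⁶/5600 = 178.57.
ΔM = 142.86 − 178.57 = -35.71 → -36 mireds.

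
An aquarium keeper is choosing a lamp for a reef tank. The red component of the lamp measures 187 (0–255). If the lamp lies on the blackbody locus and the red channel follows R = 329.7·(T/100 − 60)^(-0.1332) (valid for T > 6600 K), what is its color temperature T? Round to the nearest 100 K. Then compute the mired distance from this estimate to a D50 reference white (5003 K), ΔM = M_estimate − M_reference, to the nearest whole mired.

-124 mireds

(t − 60)^(-0.1332) = 187/329.7 = 0.56718.
t − 60 = 0.56718^(1/-0.1332) = 0.56718^(-7.508) = 70.620, so t = 130.620.
T = 100·t = 13062 K → 13100 K to the nearest 100 K.
M_estimate = 10⁶/13100 = 76.34; M_reference = 10⁶/5003 = 199.88.
ΔM = 76.34 − 199.88 = -123.54 → -124 mireds.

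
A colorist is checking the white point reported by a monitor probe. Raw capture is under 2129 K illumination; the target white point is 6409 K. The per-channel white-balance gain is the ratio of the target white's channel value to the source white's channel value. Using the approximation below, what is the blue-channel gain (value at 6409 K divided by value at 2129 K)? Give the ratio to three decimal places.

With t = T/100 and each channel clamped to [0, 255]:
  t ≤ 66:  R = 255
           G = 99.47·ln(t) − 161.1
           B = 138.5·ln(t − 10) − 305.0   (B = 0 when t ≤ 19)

At 2129 K (t = 21.29):
  B = 138.5·ln(21.29 − 10) − 305.0 = 138.5·ln 11.29 − 305.0 = 138.5·2.4239 − 305.0 = 30.713.
At 6409 K (t = 64.09):
  B = 138.5·ln(64.09 − 10) − 305.0 = 138.5·ln 54.09 − 305.0 = 138.5·3.9906 − 305.0 = 247.705.
Gain = 247.705 / 30.713 = 8.0653 → 8.065.

8.065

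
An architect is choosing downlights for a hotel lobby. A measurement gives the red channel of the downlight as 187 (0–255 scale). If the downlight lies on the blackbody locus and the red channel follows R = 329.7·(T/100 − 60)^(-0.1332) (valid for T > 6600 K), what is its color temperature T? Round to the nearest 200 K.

13000 K

(t − 60)^(-0.1332) = 187/329.7 = 0.56718.
t − 60 = 0.56718^(1/-0.1332) = 0.56718^(-7.508) = 70.620, so t = 130.620.
T = 100·t = 13062 K → 13000 K to the nearest 200 K.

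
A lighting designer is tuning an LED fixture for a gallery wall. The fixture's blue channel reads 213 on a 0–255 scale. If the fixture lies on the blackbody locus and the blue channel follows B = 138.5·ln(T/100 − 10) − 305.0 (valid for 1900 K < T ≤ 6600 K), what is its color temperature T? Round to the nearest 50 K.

5200 K

ln(t − 10) = (213 + 305.0) / 138.5 = 3.7401.
t − 10 = e^3.7401 = 42.101, so t = 52.101.
T = 100·t = 5210 K → 5200 K to the nearest 50 K.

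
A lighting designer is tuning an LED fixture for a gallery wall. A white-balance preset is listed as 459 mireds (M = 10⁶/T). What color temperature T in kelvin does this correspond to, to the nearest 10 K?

T = 10⁶ / 459 = 2178.65 K → 2180 K.

2180 K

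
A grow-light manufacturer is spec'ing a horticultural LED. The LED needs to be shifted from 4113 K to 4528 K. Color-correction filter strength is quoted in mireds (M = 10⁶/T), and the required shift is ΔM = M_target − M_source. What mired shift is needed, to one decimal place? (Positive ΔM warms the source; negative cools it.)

M_source = 10⁶/4113 = 243.132; M_target = 10⁶/4528 = 220.848.
ΔM = 220.848 − 243.132 = -22.283 → -22.3 mireds, a cooling shift.

-22.3 mireds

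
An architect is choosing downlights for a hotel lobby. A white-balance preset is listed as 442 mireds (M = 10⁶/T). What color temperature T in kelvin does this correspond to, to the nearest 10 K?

T = 10⁶ / 442 = 2262.44 K → 2260 K.

2260 K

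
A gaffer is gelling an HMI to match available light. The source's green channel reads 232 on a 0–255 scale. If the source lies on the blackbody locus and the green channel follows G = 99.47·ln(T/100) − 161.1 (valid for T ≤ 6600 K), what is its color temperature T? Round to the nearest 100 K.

5200 K

ln t = (232 + 161.1) / 99.47 = 3.9519.
t = e^3.9519 = 52.036.
T = 100·t = 5204 K → 5200 K to the nearest 100 K.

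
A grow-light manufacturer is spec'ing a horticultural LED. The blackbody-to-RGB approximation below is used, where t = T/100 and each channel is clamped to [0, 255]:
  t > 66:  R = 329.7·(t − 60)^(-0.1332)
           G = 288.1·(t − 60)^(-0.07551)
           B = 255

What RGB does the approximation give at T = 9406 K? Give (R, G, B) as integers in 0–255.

t = 9406/100 = 94.06; the t > 66 branch applies.
R = 329.7·(94.06 − 60)^(-0.1332) = 329.7·34.06^(-0.1332) = 329.7·0.62504 = 206.074.
G = 288.1·(94.06 − 60)^(-0.07551) = 288.1·34.06^(-0.07551) = 288.1·0.76613 = 220.721.
B = 255 by definition for t > 66.
Rounded: (206, 221, 255).

(206, 221, 255)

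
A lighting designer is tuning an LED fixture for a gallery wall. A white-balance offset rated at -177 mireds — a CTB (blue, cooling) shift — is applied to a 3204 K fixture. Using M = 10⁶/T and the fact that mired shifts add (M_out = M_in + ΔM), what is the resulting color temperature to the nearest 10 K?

7400 K

M_in = 10⁶/3204 = 312.11 mireds.
M_out = 312.11 + (-177) = 135.11 mireds.
T_out = 10⁶/135.11 = 7401.4 K → 7400 K.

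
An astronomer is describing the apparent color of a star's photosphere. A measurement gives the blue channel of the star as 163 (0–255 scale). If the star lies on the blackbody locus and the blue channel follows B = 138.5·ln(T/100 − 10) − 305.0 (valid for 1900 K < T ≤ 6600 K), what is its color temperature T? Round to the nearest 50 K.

3950 K

ln(t − 10) = (163 + 305.0) / 138.5 = 3.3791.
t − 10 = e^3.3791 = 29.343, so t = 39.343.
T = 100·t = 3934 K → 3950 K to the nearest 50 K.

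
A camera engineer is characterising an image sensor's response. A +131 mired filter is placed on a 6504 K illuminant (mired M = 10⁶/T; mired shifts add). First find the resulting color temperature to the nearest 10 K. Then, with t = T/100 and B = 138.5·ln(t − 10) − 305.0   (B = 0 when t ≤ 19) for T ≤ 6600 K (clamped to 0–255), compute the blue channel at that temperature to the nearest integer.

141

M_in = 10⁶/6504 = 153.75; M_out = 153.75 + (+131) = 284.75.
T_out = 10⁶/284.75 = 3511.8 K → 3510 K; t = 35.1.
B = 138.5·ln(35.1 − 10) − 305.0 = 138.5·ln 25.1 − 305.0 = 138.5·3.2229 − 305.0 = 141.367.
Rounded: 141.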